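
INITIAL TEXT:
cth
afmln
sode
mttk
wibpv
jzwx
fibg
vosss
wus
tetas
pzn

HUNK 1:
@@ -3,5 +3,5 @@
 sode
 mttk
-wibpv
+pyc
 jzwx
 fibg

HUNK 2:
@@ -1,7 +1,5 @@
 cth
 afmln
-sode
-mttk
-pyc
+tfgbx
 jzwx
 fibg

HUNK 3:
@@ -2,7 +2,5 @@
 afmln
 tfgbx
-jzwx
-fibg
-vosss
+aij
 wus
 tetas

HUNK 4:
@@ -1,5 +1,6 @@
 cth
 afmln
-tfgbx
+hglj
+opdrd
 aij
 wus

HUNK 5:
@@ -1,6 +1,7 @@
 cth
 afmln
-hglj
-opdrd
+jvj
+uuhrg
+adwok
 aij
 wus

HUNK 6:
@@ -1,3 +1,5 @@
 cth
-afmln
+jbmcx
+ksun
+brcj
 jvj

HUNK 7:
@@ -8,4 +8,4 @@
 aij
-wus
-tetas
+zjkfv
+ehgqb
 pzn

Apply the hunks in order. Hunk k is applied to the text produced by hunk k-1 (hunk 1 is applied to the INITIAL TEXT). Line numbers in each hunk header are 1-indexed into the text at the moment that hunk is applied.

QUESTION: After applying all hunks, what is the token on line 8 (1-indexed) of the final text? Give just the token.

Hunk 1: at line 3 remove [wibpv] add [pyc] -> 11 lines: cth afmln sode mttk pyc jzwx fibg vosss wus tetas pzn
Hunk 2: at line 1 remove [sode,mttk,pyc] add [tfgbx] -> 9 lines: cth afmln tfgbx jzwx fibg vosss wus tetas pzn
Hunk 3: at line 2 remove [jzwx,fibg,vosss] add [aij] -> 7 lines: cth afmln tfgbx aij wus tetas pzn
Hunk 4: at line 1 remove [tfgbx] add [hglj,opdrd] -> 8 lines: cth afmln hglj opdrd aij wus tetas pzn
Hunk 5: at line 1 remove [hglj,opdrd] add [jvj,uuhrg,adwok] -> 9 lines: cth afmln jvj uuhrg adwok aij wus tetas pzn
Hunk 6: at line 1 remove [afmln] add [jbmcx,ksun,brcj] -> 11 lines: cth jbmcx ksun brcj jvj uuhrg adwok aij wus tetas pzn
Hunk 7: at line 8 remove [wus,tetas] add [zjkfv,ehgqb] -> 11 lines: cth jbmcx ksun brcj jvj uuhrg adwok aij zjkfv ehgqb pzn
Final line 8: aij

Answer: aij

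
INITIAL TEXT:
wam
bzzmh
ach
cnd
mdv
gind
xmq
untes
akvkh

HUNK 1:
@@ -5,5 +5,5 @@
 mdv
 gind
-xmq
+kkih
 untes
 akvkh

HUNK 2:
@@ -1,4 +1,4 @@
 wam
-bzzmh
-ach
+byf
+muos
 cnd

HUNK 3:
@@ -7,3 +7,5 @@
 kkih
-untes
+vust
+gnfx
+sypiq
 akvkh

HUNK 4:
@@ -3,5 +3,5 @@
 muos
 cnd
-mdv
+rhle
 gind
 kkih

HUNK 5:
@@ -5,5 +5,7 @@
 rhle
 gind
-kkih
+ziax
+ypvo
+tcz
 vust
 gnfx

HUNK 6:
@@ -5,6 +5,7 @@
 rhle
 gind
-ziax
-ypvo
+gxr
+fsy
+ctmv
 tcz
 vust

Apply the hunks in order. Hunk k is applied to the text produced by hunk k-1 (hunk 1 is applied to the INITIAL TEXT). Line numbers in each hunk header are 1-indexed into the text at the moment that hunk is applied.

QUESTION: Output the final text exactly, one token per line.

Answer: wam
byf
muos
cnd
rhle
gind
gxr
fsy
ctmv
tcz
vust
gnfx
sypiq
akvkh

Derivation:
Hunk 1: at line 5 remove [xmq] add [kkih] -> 9 lines: wam bzzmh ach cnd mdv gind kkih untes akvkh
Hunk 2: at line 1 remove [bzzmh,ach] add [byf,muos] -> 9 lines: wam byf muos cnd mdv gind kkih untes akvkh
Hunk 3: at line 7 remove [untes] add [vust,gnfx,sypiq] -> 11 lines: wam byf muos cnd mdv gind kkih vust gnfx sypiq akvkh
Hunk 4: at line 3 remove [mdv] add [rhle] -> 11 lines: wam byf muos cnd rhle gind kkih vust gnfx sypiq akvkh
Hunk 5: at line 5 remove [kkih] add [ziax,ypvo,tcz] -> 13 lines: wam byf muos cnd rhle gind ziax ypvo tcz vust gnfx sypiq akvkh
Hunk 6: at line 5 remove [ziax,ypvo] add [gxr,fsy,ctmv] -> 14 lines: wam byf muos cnd rhle gind gxr fsy ctmv tcz vust gnfx sypiq akvkh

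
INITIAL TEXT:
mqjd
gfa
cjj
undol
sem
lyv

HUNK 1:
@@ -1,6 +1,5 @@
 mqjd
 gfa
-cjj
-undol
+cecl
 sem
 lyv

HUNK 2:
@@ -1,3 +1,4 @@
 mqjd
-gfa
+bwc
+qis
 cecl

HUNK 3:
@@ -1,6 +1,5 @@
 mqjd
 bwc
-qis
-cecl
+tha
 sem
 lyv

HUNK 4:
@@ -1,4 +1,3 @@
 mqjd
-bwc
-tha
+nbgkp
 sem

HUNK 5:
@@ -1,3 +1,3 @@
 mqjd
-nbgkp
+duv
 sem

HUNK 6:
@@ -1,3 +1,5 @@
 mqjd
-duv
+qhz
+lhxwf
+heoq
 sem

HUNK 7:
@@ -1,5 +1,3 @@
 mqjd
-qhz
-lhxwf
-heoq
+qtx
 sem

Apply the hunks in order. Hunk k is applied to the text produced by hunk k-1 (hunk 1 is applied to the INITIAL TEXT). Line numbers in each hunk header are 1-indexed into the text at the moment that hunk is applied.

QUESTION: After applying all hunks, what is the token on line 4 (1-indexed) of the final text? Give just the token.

Answer: lyv

Derivation:
Hunk 1: at line 1 remove [cjj,undol] add [cecl] -> 5 lines: mqjd gfa cecl sem lyv
Hunk 2: at line 1 remove [gfa] add [bwc,qis] -> 6 lines: mqjd bwc qis cecl sem lyv
Hunk 3: at line 1 remove [qis,cecl] add [tha] -> 5 lines: mqjd bwc tha sem lyv
Hunk 4: at line 1 remove [bwc,tha] add [nbgkp] -> 4 lines: mqjd nbgkp sem lyv
Hunk 5: at line 1 remove [nbgkp] add [duv] -> 4 lines: mqjd duv sem lyv
Hunk 6: at line 1 remove [duv] add [qhz,lhxwf,heoq] -> 6 lines: mqjd qhz lhxwf heoq sem lyv
Hunk 7: at line 1 remove [qhz,lhxwf,heoq] add [qtx] -> 4 lines: mqjd qtx sem lyv
Final line 4: lyv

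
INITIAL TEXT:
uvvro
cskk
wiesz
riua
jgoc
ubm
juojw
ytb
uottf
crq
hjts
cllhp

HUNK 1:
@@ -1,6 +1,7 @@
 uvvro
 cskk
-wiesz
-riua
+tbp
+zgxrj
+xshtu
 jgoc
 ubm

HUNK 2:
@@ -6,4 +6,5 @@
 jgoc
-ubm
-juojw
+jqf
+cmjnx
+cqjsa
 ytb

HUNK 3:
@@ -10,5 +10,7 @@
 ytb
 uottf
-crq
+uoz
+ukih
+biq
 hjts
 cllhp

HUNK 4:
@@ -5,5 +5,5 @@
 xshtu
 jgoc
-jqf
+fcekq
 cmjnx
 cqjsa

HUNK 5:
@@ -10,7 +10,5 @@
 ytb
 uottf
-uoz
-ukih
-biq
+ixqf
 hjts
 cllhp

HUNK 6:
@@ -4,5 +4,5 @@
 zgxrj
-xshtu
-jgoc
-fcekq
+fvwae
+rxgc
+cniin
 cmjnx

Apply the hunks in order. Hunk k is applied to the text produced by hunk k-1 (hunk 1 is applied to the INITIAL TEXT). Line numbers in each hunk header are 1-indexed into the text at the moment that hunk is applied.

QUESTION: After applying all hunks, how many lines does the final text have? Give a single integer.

Hunk 1: at line 1 remove [wiesz,riua] add [tbp,zgxrj,xshtu] -> 13 lines: uvvro cskk tbp zgxrj xshtu jgoc ubm juojw ytb uottf crq hjts cllhp
Hunk 2: at line 6 remove [ubm,juojw] add [jqf,cmjnx,cqjsa] -> 14 lines: uvvro cskk tbp zgxrj xshtu jgoc jqf cmjnx cqjsa ytb uottf crq hjts cllhp
Hunk 3: at line 10 remove [crq] add [uoz,ukih,biq] -> 16 lines: uvvro cskk tbp zgxrj xshtu jgoc jqf cmjnx cqjsa ytb uottf uoz ukih biq hjts cllhp
Hunk 4: at line 5 remove [jqf] add [fcekq] -> 16 lines: uvvro cskk tbp zgxrj xshtu jgoc fcekq cmjnx cqjsa ytb uottf uoz ukih biq hjts cllhp
Hunk 5: at line 10 remove [uoz,ukih,biq] add [ixqf] -> 14 lines: uvvro cskk tbp zgxrj xshtu jgoc fcekq cmjnx cqjsa ytb uottf ixqf hjts cllhp
Hunk 6: at line 4 remove [xshtu,jgoc,fcekq] add [fvwae,rxgc,cniin] -> 14 lines: uvvro cskk tbp zgxrj fvwae rxgc cniin cmjnx cqjsa ytb uottf ixqf hjts cllhp
Final line count: 14

Answer: 14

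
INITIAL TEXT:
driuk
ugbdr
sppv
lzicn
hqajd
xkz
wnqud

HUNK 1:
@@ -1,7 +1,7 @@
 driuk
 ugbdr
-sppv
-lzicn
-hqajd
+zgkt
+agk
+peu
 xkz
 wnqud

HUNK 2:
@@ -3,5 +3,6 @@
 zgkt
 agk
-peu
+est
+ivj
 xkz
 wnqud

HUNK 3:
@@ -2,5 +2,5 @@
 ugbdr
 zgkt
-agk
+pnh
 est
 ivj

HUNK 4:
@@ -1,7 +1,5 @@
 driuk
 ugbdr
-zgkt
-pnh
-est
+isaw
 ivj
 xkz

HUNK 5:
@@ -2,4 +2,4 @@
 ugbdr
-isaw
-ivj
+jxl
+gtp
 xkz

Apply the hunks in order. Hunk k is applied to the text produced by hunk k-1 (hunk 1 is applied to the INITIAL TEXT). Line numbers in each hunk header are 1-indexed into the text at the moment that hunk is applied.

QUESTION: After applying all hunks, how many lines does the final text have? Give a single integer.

Answer: 6

Derivation:
Hunk 1: at line 1 remove [sppv,lzicn,hqajd] add [zgkt,agk,peu] -> 7 lines: driuk ugbdr zgkt agk peu xkz wnqud
Hunk 2: at line 3 remove [peu] add [est,ivj] -> 8 lines: driuk ugbdr zgkt agk est ivj xkz wnqud
Hunk 3: at line 2 remove [agk] add [pnh] -> 8 lines: driuk ugbdr zgkt pnh est ivj xkz wnqud
Hunk 4: at line 1 remove [zgkt,pnh,est] add [isaw] -> 6 lines: driuk ugbdr isaw ivj xkz wnqud
Hunk 5: at line 2 remove [isaw,ivj] add [jxl,gtp] -> 6 lines: driuk ugbdr jxl gtp xkz wnqud
Final line count: 6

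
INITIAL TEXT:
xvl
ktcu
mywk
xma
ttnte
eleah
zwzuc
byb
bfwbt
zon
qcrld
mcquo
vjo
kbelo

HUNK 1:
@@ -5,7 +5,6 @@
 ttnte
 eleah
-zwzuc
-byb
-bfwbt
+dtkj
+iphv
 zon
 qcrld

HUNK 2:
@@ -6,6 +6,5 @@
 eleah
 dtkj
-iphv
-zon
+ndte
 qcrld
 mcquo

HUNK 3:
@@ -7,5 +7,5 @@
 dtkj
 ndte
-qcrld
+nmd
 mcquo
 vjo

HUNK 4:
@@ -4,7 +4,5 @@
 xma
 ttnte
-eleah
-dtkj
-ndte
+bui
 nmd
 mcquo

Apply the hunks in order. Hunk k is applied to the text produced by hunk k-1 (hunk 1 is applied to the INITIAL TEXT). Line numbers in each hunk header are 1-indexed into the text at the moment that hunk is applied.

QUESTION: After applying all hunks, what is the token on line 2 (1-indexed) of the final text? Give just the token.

Hunk 1: at line 5 remove [zwzuc,byb,bfwbt] add [dtkj,iphv] -> 13 lines: xvl ktcu mywk xma ttnte eleah dtkj iphv zon qcrld mcquo vjo kbelo
Hunk 2: at line 6 remove [iphv,zon] add [ndte] -> 12 lines: xvl ktcu mywk xma ttnte eleah dtkj ndte qcrld mcquo vjo kbelo
Hunk 3: at line 7 remove [qcrld] add [nmd] -> 12 lines: xvl ktcu mywk xma ttnte eleah dtkj ndte nmd mcquo vjo kbelo
Hunk 4: at line 4 remove [eleah,dtkj,ndte] add [bui] -> 10 lines: xvl ktcu mywk xma ttnte bui nmd mcquo vjo kbelo
Final line 2: ktcu

Answer: ktcu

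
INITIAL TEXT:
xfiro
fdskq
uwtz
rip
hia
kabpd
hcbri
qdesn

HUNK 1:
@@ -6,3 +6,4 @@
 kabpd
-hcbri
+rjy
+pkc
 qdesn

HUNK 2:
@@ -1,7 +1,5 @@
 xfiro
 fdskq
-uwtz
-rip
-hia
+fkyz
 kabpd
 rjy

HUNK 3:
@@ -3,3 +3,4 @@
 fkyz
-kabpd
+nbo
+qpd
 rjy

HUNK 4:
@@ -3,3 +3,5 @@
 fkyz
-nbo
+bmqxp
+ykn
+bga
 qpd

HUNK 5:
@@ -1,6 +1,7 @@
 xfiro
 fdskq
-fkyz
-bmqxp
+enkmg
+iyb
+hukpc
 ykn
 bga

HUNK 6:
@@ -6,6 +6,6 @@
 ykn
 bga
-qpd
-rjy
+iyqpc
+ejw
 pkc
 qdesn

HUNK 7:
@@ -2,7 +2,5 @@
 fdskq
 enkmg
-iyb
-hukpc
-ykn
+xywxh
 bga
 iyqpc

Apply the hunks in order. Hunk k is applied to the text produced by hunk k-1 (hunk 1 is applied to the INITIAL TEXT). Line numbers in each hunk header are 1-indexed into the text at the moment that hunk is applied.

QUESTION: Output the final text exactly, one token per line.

Hunk 1: at line 6 remove [hcbri] add [rjy,pkc] -> 9 lines: xfiro fdskq uwtz rip hia kabpd rjy pkc qdesn
Hunk 2: at line 1 remove [uwtz,rip,hia] add [fkyz] -> 7 lines: xfiro fdskq fkyz kabpd rjy pkc qdesn
Hunk 3: at line 3 remove [kabpd] add [nbo,qpd] -> 8 lines: xfiro fdskq fkyz nbo qpd rjy pkc qdesn
Hunk 4: at line 3 remove [nbo] add [bmqxp,ykn,bga] -> 10 lines: xfiro fdskq fkyz bmqxp ykn bga qpd rjy pkc qdesn
Hunk 5: at line 1 remove [fkyz,bmqxp] add [enkmg,iyb,hukpc] -> 11 lines: xfiro fdskq enkmg iyb hukpc ykn bga qpd rjy pkc qdesn
Hunk 6: at line 6 remove [qpd,rjy] add [iyqpc,ejw] -> 11 lines: xfiro fdskq enkmg iyb hukpc ykn bga iyqpc ejw pkc qdesn
Hunk 7: at line 2 remove [iyb,hukpc,ykn] add [xywxh] -> 9 lines: xfiro fdskq enkmg xywxh bga iyqpc ejw pkc qdesn

Answer: xfiro
fdskq
enkmg
xywxh
bga
iyqpc
ejw
pkc
qdesn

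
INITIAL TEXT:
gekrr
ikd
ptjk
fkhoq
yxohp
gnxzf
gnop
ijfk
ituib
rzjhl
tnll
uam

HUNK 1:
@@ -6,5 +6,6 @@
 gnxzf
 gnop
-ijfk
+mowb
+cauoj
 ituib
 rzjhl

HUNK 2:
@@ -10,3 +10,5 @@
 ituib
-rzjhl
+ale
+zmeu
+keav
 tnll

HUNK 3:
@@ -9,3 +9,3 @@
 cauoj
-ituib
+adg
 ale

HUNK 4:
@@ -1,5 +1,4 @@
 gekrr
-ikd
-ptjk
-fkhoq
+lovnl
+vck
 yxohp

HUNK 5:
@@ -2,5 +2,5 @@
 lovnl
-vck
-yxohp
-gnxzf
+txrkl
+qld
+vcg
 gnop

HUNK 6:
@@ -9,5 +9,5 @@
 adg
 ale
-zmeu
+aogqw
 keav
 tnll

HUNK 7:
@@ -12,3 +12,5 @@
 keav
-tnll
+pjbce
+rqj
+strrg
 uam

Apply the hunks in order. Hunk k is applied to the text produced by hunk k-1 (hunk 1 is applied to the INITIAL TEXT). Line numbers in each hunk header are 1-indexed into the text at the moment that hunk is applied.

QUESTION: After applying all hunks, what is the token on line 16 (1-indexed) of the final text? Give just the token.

Answer: uam

Derivation:
Hunk 1: at line 6 remove [ijfk] add [mowb,cauoj] -> 13 lines: gekrr ikd ptjk fkhoq yxohp gnxzf gnop mowb cauoj ituib rzjhl tnll uam
Hunk 2: at line 10 remove [rzjhl] add [ale,zmeu,keav] -> 15 lines: gekrr ikd ptjk fkhoq yxohp gnxzf gnop mowb cauoj ituib ale zmeu keav tnll uam
Hunk 3: at line 9 remove [ituib] add [adg] -> 15 lines: gekrr ikd ptjk fkhoq yxohp gnxzf gnop mowb cauoj adg ale zmeu keav tnll uam
Hunk 4: at line 1 remove [ikd,ptjk,fkhoq] add [lovnl,vck] -> 14 lines: gekrr lovnl vck yxohp gnxzf gnop mowb cauoj adg ale zmeu keav tnll uam
Hunk 5: at line 2 remove [vck,yxohp,gnxzf] add [txrkl,qld,vcg] -> 14 lines: gekrr lovnl txrkl qld vcg gnop mowb cauoj adg ale zmeu keav tnll uam
Hunk 6: at line 9 remove [zmeu] add [aogqw] -> 14 lines: gekrr lovnl txrkl qld vcg gnop mowb cauoj adg ale aogqw keav tnll uam
Hunk 7: at line 12 remove [tnll] add [pjbce,rqj,strrg] -> 16 lines: gekrr lovnl txrkl qld vcg gnop mowb cauoj adg ale aogqw keav pjbce rqj strrg uam
Final line 16: uam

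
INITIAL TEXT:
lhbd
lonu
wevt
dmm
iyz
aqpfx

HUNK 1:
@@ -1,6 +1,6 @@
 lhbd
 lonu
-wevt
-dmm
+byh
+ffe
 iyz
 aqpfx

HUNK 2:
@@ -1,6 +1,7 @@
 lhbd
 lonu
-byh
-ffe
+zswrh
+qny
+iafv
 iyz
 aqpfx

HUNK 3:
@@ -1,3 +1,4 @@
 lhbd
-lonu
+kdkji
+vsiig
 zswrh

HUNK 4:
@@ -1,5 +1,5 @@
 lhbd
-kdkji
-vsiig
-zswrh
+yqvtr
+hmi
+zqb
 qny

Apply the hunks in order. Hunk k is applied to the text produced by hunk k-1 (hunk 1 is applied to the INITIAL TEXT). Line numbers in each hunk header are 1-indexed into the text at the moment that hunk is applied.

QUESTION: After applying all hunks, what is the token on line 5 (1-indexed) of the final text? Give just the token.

Answer: qny

Derivation:
Hunk 1: at line 1 remove [wevt,dmm] add [byh,ffe] -> 6 lines: lhbd lonu byh ffe iyz aqpfx
Hunk 2: at line 1 remove [byh,ffe] add [zswrh,qny,iafv] -> 7 lines: lhbd lonu zswrh qny iafv iyz aqpfx
Hunk 3: at line 1 remove [lonu] add [kdkji,vsiig] -> 8 lines: lhbd kdkji vsiig zswrh qny iafv iyz aqpfx
Hunk 4: at line 1 remove [kdkji,vsiig,zswrh] add [yqvtr,hmi,zqb] -> 8 lines: lhbd yqvtr hmi zqb qny iafv iyz aqpfx
Final line 5: qny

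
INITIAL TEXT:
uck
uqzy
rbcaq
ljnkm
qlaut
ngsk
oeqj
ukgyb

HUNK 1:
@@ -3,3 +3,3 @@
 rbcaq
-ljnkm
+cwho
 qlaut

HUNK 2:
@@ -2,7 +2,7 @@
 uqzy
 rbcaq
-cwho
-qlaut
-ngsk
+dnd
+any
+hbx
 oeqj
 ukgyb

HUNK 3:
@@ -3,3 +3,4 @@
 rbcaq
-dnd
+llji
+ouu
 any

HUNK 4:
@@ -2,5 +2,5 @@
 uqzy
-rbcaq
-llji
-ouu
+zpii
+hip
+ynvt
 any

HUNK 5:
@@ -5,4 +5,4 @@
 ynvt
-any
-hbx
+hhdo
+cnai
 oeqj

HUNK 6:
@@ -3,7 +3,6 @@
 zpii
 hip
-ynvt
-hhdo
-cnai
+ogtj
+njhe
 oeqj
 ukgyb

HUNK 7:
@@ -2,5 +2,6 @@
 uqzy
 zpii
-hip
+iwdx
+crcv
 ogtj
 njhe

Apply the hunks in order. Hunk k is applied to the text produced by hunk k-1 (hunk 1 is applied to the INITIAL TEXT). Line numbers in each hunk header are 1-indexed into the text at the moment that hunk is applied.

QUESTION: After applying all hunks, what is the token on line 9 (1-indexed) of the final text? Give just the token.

Hunk 1: at line 3 remove [ljnkm] add [cwho] -> 8 lines: uck uqzy rbcaq cwho qlaut ngsk oeqj ukgyb
Hunk 2: at line 2 remove [cwho,qlaut,ngsk] add [dnd,any,hbx] -> 8 lines: uck uqzy rbcaq dnd any hbx oeqj ukgyb
Hunk 3: at line 3 remove [dnd] add [llji,ouu] -> 9 lines: uck uqzy rbcaq llji ouu any hbx oeqj ukgyb
Hunk 4: at line 2 remove [rbcaq,llji,ouu] add [zpii,hip,ynvt] -> 9 lines: uck uqzy zpii hip ynvt any hbx oeqj ukgyb
Hunk 5: at line 5 remove [any,hbx] add [hhdo,cnai] -> 9 lines: uck uqzy zpii hip ynvt hhdo cnai oeqj ukgyb
Hunk 6: at line 3 remove [ynvt,hhdo,cnai] add [ogtj,njhe] -> 8 lines: uck uqzy zpii hip ogtj njhe oeqj ukgyb
Hunk 7: at line 2 remove [hip] add [iwdx,crcv] -> 9 lines: uck uqzy zpii iwdx crcv ogtj njhe oeqj ukgyb
Final line 9: ukgyb

Answer: ukgyb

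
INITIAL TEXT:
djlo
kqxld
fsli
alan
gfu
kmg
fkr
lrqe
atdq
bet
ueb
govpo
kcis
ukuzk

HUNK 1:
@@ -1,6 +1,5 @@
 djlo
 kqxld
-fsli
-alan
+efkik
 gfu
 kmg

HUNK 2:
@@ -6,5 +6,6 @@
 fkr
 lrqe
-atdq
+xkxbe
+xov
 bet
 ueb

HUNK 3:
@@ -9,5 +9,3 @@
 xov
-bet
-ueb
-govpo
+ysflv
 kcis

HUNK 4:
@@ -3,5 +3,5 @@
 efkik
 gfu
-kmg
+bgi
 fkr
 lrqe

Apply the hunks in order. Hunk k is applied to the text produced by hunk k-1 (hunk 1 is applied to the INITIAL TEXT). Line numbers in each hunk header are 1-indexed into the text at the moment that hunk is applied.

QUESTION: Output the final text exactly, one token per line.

Hunk 1: at line 1 remove [fsli,alan] add [efkik] -> 13 lines: djlo kqxld efkik gfu kmg fkr lrqe atdq bet ueb govpo kcis ukuzk
Hunk 2: at line 6 remove [atdq] add [xkxbe,xov] -> 14 lines: djlo kqxld efkik gfu kmg fkr lrqe xkxbe xov bet ueb govpo kcis ukuzk
Hunk 3: at line 9 remove [bet,ueb,govpo] add [ysflv] -> 12 lines: djlo kqxld efkik gfu kmg fkr lrqe xkxbe xov ysflv kcis ukuzk
Hunk 4: at line 3 remove [kmg] add [bgi] -> 12 lines: djlo kqxld efkik gfu bgi fkr lrqe xkxbe xov ysflv kcis ukuzk

Answer: djlo
kqxld
efkik
gfu
bgi
fkr
lrqe
xkxbe
xov
ysflv
kcis
ukuzk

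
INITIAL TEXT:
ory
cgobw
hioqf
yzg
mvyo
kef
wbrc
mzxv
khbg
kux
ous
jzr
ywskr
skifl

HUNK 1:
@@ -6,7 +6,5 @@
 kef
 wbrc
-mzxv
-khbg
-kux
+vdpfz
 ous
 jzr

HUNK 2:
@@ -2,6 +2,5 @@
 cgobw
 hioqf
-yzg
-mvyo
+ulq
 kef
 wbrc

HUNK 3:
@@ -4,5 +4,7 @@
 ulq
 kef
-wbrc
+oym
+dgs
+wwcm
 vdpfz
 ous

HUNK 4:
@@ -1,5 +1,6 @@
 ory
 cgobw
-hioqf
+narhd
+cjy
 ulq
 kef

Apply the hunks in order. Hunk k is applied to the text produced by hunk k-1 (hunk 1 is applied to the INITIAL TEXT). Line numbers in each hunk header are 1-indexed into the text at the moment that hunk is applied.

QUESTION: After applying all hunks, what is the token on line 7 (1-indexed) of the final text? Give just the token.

Hunk 1: at line 6 remove [mzxv,khbg,kux] add [vdpfz] -> 12 lines: ory cgobw hioqf yzg mvyo kef wbrc vdpfz ous jzr ywskr skifl
Hunk 2: at line 2 remove [yzg,mvyo] add [ulq] -> 11 lines: ory cgobw hioqf ulq kef wbrc vdpfz ous jzr ywskr skifl
Hunk 3: at line 4 remove [wbrc] add [oym,dgs,wwcm] -> 13 lines: ory cgobw hioqf ulq kef oym dgs wwcm vdpfz ous jzr ywskr skifl
Hunk 4: at line 1 remove [hioqf] add [narhd,cjy] -> 14 lines: ory cgobw narhd cjy ulq kef oym dgs wwcm vdpfz ous jzr ywskr skifl
Final line 7: oym

Answer: oym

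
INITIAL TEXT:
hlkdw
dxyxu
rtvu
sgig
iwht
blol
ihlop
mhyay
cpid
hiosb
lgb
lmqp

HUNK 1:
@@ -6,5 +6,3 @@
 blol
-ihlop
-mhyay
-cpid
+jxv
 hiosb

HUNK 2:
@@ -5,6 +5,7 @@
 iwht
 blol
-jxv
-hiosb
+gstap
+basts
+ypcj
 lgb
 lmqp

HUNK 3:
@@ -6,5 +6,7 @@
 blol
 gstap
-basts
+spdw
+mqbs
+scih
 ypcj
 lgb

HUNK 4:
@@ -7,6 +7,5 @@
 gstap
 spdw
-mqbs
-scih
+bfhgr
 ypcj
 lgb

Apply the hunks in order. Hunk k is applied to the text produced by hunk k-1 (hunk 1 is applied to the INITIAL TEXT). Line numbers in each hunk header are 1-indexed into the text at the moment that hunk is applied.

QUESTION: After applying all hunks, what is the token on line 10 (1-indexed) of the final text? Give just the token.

Answer: ypcj

Derivation:
Hunk 1: at line 6 remove [ihlop,mhyay,cpid] add [jxv] -> 10 lines: hlkdw dxyxu rtvu sgig iwht blol jxv hiosb lgb lmqp
Hunk 2: at line 5 remove [jxv,hiosb] add [gstap,basts,ypcj] -> 11 lines: hlkdw dxyxu rtvu sgig iwht blol gstap basts ypcj lgb lmqp
Hunk 3: at line 6 remove [basts] add [spdw,mqbs,scih] -> 13 lines: hlkdw dxyxu rtvu sgig iwht blol gstap spdw mqbs scih ypcj lgb lmqp
Hunk 4: at line 7 remove [mqbs,scih] add [bfhgr] -> 12 lines: hlkdw dxyxu rtvu sgig iwht blol gstap spdw bfhgr ypcj lgb lmqp
Final line 10: ypcj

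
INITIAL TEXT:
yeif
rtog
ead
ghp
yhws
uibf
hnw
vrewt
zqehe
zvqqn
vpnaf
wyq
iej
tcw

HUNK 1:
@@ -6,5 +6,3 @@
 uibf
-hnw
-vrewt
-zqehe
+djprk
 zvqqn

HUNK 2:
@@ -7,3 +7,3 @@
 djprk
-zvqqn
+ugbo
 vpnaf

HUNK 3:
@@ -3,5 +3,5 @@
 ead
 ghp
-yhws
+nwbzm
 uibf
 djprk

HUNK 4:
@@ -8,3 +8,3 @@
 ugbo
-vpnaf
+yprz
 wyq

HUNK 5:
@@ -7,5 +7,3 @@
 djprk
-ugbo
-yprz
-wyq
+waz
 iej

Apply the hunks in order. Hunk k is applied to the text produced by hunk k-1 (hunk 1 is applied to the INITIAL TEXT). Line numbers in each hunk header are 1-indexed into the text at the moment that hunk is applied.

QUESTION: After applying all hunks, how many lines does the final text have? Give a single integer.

Hunk 1: at line 6 remove [hnw,vrewt,zqehe] add [djprk] -> 12 lines: yeif rtog ead ghp yhws uibf djprk zvqqn vpnaf wyq iej tcw
Hunk 2: at line 7 remove [zvqqn] add [ugbo] -> 12 lines: yeif rtog ead ghp yhws uibf djprk ugbo vpnaf wyq iej tcw
Hunk 3: at line 3 remove [yhws] add [nwbzm] -> 12 lines: yeif rtog ead ghp nwbzm uibf djprk ugbo vpnaf wyq iej tcw
Hunk 4: at line 8 remove [vpnaf] add [yprz] -> 12 lines: yeif rtog ead ghp nwbzm uibf djprk ugbo yprz wyq iej tcw
Hunk 5: at line 7 remove [ugbo,yprz,wyq] add [waz] -> 10 lines: yeif rtog ead ghp nwbzm uibf djprk waz iej tcw
Final line count: 10

Answer: 10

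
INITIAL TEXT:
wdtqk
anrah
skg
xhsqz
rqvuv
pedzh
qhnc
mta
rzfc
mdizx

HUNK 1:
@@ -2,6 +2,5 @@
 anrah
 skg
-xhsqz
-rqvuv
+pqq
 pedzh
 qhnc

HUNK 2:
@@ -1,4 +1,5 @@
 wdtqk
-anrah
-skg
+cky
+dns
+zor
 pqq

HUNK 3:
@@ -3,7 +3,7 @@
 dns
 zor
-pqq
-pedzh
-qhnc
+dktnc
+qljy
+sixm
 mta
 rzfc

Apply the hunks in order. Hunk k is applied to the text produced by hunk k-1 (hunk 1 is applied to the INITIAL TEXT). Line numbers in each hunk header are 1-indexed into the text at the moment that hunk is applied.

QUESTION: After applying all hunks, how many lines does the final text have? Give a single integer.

Answer: 10

Derivation:
Hunk 1: at line 2 remove [xhsqz,rqvuv] add [pqq] -> 9 lines: wdtqk anrah skg pqq pedzh qhnc mta rzfc mdizx
Hunk 2: at line 1 remove [anrah,skg] add [cky,dns,zor] -> 10 lines: wdtqk cky dns zor pqq pedzh qhnc mta rzfc mdizx
Hunk 3: at line 3 remove [pqq,pedzh,qhnc] add [dktnc,qljy,sixm] -> 10 lines: wdtqk cky dns zor dktnc qljy sixm mta rzfc mdizx
Final line count: 10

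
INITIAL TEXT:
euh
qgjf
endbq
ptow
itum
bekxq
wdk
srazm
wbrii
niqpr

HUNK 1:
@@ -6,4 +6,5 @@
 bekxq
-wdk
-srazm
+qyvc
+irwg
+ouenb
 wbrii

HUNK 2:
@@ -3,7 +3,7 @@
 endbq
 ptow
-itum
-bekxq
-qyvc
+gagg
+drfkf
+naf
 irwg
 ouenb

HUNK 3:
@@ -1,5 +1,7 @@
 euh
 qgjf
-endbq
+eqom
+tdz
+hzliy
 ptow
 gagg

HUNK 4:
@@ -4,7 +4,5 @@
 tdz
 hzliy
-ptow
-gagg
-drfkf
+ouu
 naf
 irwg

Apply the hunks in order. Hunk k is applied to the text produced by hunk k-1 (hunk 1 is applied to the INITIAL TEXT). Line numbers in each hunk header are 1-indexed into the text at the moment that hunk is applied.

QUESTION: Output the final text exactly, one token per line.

Answer: euh
qgjf
eqom
tdz
hzliy
ouu
naf
irwg
ouenb
wbrii
niqpr

Derivation:
Hunk 1: at line 6 remove [wdk,srazm] add [qyvc,irwg,ouenb] -> 11 lines: euh qgjf endbq ptow itum bekxq qyvc irwg ouenb wbrii niqpr
Hunk 2: at line 3 remove [itum,bekxq,qyvc] add [gagg,drfkf,naf] -> 11 lines: euh qgjf endbq ptow gagg drfkf naf irwg ouenb wbrii niqpr
Hunk 3: at line 1 remove [endbq] add [eqom,tdz,hzliy] -> 13 lines: euh qgjf eqom tdz hzliy ptow gagg drfkf naf irwg ouenb wbrii niqpr
Hunk 4: at line 4 remove [ptow,gagg,drfkf] add [ouu] -> 11 lines: euh qgjf eqom tdz hzliy ouu naf irwg ouenb wbrii niqpr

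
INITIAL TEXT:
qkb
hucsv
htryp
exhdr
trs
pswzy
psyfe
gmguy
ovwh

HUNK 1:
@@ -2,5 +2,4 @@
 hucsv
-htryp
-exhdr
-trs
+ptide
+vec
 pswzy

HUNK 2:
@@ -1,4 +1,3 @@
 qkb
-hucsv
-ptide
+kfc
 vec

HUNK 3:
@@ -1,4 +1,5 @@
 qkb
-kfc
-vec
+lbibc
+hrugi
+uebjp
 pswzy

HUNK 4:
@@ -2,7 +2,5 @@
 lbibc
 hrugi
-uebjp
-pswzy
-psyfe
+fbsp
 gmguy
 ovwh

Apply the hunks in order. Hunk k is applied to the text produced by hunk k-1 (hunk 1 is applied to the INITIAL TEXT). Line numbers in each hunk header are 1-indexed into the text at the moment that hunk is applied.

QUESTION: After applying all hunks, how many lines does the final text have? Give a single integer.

Hunk 1: at line 2 remove [htryp,exhdr,trs] add [ptide,vec] -> 8 lines: qkb hucsv ptide vec pswzy psyfe gmguy ovwh
Hunk 2: at line 1 remove [hucsv,ptide] add [kfc] -> 7 lines: qkb kfc vec pswzy psyfe gmguy ovwh
Hunk 3: at line 1 remove [kfc,vec] add [lbibc,hrugi,uebjp] -> 8 lines: qkb lbibc hrugi uebjp pswzy psyfe gmguy ovwh
Hunk 4: at line 2 remove [uebjp,pswzy,psyfe] add [fbsp] -> 6 lines: qkb lbibc hrugi fbsp gmguy ovwh
Final line count: 6

Answer: 6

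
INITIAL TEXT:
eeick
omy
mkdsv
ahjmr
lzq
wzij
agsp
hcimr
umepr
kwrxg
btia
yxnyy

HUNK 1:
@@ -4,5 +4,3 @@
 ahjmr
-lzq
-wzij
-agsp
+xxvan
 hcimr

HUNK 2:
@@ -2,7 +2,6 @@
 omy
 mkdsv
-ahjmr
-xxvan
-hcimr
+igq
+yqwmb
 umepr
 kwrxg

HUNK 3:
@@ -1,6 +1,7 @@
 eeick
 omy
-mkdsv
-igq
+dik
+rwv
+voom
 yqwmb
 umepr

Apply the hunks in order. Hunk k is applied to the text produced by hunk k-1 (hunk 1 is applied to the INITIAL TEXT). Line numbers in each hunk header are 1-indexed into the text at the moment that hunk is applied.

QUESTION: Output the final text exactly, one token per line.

Hunk 1: at line 4 remove [lzq,wzij,agsp] add [xxvan] -> 10 lines: eeick omy mkdsv ahjmr xxvan hcimr umepr kwrxg btia yxnyy
Hunk 2: at line 2 remove [ahjmr,xxvan,hcimr] add [igq,yqwmb] -> 9 lines: eeick omy mkdsv igq yqwmb umepr kwrxg btia yxnyy
Hunk 3: at line 1 remove [mkdsv,igq] add [dik,rwv,voom] -> 10 lines: eeick omy dik rwv voom yqwmb umepr kwrxg btia yxnyy

Answer: eeick
omy
dik
rwv
voom
yqwmb
umepr
kwrxg
btia
yxnyy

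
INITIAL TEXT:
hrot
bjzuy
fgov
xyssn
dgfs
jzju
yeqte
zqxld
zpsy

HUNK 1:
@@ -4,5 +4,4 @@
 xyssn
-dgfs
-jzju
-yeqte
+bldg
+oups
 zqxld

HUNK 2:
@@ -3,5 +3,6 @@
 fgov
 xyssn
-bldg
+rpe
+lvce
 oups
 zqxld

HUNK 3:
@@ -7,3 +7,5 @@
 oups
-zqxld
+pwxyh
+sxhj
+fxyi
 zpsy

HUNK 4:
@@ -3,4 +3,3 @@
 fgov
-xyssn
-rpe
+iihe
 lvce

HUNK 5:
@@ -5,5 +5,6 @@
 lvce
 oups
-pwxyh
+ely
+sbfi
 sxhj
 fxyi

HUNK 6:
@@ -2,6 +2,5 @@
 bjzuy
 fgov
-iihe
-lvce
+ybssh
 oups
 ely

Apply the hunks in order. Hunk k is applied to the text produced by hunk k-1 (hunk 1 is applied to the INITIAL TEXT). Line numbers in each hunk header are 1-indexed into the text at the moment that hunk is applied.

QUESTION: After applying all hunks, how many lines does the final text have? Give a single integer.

Hunk 1: at line 4 remove [dgfs,jzju,yeqte] add [bldg,oups] -> 8 lines: hrot bjzuy fgov xyssn bldg oups zqxld zpsy
Hunk 2: at line 3 remove [bldg] add [rpe,lvce] -> 9 lines: hrot bjzuy fgov xyssn rpe lvce oups zqxld zpsy
Hunk 3: at line 7 remove [zqxld] add [pwxyh,sxhj,fxyi] -> 11 lines: hrot bjzuy fgov xyssn rpe lvce oups pwxyh sxhj fxyi zpsy
Hunk 4: at line 3 remove [xyssn,rpe] add [iihe] -> 10 lines: hrot bjzuy fgov iihe lvce oups pwxyh sxhj fxyi zpsy
Hunk 5: at line 5 remove [pwxyh] add [ely,sbfi] -> 11 lines: hrot bjzuy fgov iihe lvce oups ely sbfi sxhj fxyi zpsy
Hunk 6: at line 2 remove [iihe,lvce] add [ybssh] -> 10 lines: hrot bjzuy fgov ybssh oups ely sbfi sxhj fxyi zpsy
Final line count: 10

Answer: 10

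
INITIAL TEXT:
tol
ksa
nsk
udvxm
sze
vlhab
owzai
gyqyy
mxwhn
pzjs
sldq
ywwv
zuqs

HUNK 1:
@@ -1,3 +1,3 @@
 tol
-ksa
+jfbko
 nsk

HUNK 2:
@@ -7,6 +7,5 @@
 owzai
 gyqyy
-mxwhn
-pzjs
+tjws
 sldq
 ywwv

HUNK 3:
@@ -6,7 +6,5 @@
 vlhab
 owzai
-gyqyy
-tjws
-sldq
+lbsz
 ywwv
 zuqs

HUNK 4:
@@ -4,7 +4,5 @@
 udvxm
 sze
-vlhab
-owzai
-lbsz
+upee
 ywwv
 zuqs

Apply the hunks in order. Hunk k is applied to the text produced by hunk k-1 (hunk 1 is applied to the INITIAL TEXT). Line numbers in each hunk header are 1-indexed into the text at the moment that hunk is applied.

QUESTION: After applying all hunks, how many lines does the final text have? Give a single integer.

Hunk 1: at line 1 remove [ksa] add [jfbko] -> 13 lines: tol jfbko nsk udvxm sze vlhab owzai gyqyy mxwhn pzjs sldq ywwv zuqs
Hunk 2: at line 7 remove [mxwhn,pzjs] add [tjws] -> 12 lines: tol jfbko nsk udvxm sze vlhab owzai gyqyy tjws sldq ywwv zuqs
Hunk 3: at line 6 remove [gyqyy,tjws,sldq] add [lbsz] -> 10 lines: tol jfbko nsk udvxm sze vlhab owzai lbsz ywwv zuqs
Hunk 4: at line 4 remove [vlhab,owzai,lbsz] add [upee] -> 8 lines: tol jfbko nsk udvxm sze upee ywwv zuqs
Final line count: 8

Answer: 8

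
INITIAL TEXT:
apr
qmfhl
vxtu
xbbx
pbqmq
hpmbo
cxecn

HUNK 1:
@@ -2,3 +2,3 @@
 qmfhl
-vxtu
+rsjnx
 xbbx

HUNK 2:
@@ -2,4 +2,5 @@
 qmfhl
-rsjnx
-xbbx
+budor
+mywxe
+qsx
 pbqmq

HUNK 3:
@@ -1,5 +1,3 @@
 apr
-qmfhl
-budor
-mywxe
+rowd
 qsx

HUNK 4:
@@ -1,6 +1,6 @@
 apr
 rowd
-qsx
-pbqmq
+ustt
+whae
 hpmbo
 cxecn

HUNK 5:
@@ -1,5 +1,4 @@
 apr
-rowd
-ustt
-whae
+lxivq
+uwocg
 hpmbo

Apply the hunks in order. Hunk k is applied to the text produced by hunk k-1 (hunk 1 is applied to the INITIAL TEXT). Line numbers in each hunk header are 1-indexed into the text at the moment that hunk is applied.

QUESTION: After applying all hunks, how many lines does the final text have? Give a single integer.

Hunk 1: at line 2 remove [vxtu] add [rsjnx] -> 7 lines: apr qmfhl rsjnx xbbx pbqmq hpmbo cxecn
Hunk 2: at line 2 remove [rsjnx,xbbx] add [budor,mywxe,qsx] -> 8 lines: apr qmfhl budor mywxe qsx pbqmq hpmbo cxecn
Hunk 3: at line 1 remove [qmfhl,budor,mywxe] add [rowd] -> 6 lines: apr rowd qsx pbqmq hpmbo cxecn
Hunk 4: at line 1 remove [qsx,pbqmq] add [ustt,whae] -> 6 lines: apr rowd ustt whae hpmbo cxecn
Hunk 5: at line 1 remove [rowd,ustt,whae] add [lxivq,uwocg] -> 5 lines: apr lxivq uwocg hpmbo cxecn
Final line count: 5

Answer: 5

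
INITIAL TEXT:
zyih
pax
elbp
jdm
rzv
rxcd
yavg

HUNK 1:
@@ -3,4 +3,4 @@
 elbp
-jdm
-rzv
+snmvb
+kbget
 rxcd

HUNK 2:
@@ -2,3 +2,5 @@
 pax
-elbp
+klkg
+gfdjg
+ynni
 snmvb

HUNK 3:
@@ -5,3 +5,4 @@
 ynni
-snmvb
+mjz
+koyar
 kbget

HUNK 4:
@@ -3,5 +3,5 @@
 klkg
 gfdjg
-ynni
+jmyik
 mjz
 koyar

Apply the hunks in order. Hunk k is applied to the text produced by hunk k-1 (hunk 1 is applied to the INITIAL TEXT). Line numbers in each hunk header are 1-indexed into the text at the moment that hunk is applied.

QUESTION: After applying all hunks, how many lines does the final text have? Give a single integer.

Answer: 10

Derivation:
Hunk 1: at line 3 remove [jdm,rzv] add [snmvb,kbget] -> 7 lines: zyih pax elbp snmvb kbget rxcd yavg
Hunk 2: at line 2 remove [elbp] add [klkg,gfdjg,ynni] -> 9 lines: zyih pax klkg gfdjg ynni snmvb kbget rxcd yavg
Hunk 3: at line 5 remove [snmvb] add [mjz,koyar] -> 10 lines: zyih pax klkg gfdjg ynni mjz koyar kbget rxcd yavg
Hunk 4: at line 3 remove [ynni] add [jmyik] -> 10 lines: zyih pax klkg gfdjg jmyik mjz koyar kbget rxcd yavg
Final line count: 10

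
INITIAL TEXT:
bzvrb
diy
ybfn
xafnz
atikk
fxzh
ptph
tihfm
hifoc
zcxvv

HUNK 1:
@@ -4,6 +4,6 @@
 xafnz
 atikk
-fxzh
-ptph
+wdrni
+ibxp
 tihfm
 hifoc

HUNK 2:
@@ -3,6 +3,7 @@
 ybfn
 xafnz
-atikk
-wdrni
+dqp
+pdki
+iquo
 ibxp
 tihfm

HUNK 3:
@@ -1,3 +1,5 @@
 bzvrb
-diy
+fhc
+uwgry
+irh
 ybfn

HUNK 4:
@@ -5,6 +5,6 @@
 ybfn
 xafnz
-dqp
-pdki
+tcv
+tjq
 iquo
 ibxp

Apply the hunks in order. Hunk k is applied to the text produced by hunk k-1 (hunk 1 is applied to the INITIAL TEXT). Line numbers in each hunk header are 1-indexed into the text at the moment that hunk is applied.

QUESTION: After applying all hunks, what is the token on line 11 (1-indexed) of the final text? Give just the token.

Answer: tihfm

Derivation:
Hunk 1: at line 4 remove [fxzh,ptph] add [wdrni,ibxp] -> 10 lines: bzvrb diy ybfn xafnz atikk wdrni ibxp tihfm hifoc zcxvv
Hunk 2: at line 3 remove [atikk,wdrni] add [dqp,pdki,iquo] -> 11 lines: bzvrb diy ybfn xafnz dqp pdki iquo ibxp tihfm hifoc zcxvv
Hunk 3: at line 1 remove [diy] add [fhc,uwgry,irh] -> 13 lines: bzvrb fhc uwgry irh ybfn xafnz dqp pdki iquo ibxp tihfm hifoc zcxvv
Hunk 4: at line 5 remove [dqp,pdki] add [tcv,tjq] -> 13 lines: bzvrb fhc uwgry irh ybfn xafnz tcv tjq iquo ibxp tihfm hifoc zcxvv
Final line 11: tihfm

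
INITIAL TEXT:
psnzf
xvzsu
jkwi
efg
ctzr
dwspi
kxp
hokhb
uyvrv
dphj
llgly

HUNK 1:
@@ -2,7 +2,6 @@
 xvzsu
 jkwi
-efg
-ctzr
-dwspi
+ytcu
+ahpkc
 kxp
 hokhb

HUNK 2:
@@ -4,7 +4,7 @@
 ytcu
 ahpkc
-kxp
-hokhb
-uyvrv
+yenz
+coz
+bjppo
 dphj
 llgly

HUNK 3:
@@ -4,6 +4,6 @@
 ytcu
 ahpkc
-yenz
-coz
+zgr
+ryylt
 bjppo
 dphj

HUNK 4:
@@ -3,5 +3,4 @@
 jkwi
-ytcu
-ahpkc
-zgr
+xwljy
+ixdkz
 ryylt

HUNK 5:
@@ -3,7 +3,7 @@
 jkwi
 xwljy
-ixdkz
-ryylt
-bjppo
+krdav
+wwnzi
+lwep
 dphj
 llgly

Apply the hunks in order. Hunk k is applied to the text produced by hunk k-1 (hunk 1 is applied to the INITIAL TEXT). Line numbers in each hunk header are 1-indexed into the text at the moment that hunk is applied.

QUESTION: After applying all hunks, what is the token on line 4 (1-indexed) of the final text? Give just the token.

Answer: xwljy

Derivation:
Hunk 1: at line 2 remove [efg,ctzr,dwspi] add [ytcu,ahpkc] -> 10 lines: psnzf xvzsu jkwi ytcu ahpkc kxp hokhb uyvrv dphj llgly
Hunk 2: at line 4 remove [kxp,hokhb,uyvrv] add [yenz,coz,bjppo] -> 10 lines: psnzf xvzsu jkwi ytcu ahpkc yenz coz bjppo dphj llgly
Hunk 3: at line 4 remove [yenz,coz] add [zgr,ryylt] -> 10 lines: psnzf xvzsu jkwi ytcu ahpkc zgr ryylt bjppo dphj llgly
Hunk 4: at line 3 remove [ytcu,ahpkc,zgr] add [xwljy,ixdkz] -> 9 lines: psnzf xvzsu jkwi xwljy ixdkz ryylt bjppo dphj llgly
Hunk 5: at line 3 remove [ixdkz,ryylt,bjppo] add [krdav,wwnzi,lwep] -> 9 lines: psnzf xvzsu jkwi xwljy krdav wwnzi lwep dphj llgly
Final line 4: xwljy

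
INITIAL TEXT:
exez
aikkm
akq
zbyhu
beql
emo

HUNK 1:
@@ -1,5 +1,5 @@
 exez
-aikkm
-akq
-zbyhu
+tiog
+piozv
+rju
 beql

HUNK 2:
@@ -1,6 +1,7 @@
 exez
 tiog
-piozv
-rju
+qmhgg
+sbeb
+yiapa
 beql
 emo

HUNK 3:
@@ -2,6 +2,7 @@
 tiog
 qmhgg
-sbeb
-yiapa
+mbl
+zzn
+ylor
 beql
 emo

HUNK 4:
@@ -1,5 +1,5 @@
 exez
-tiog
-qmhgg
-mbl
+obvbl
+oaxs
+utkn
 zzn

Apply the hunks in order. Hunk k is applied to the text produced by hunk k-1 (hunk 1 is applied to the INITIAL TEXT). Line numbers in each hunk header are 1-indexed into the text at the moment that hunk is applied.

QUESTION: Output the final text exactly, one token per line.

Answer: exez
obvbl
oaxs
utkn
zzn
ylor
beql
emo

Derivation:
Hunk 1: at line 1 remove [aikkm,akq,zbyhu] add [tiog,piozv,rju] -> 6 lines: exez tiog piozv rju beql emo
Hunk 2: at line 1 remove [piozv,rju] add [qmhgg,sbeb,yiapa] -> 7 lines: exez tiog qmhgg sbeb yiapa beql emo
Hunk 3: at line 2 remove [sbeb,yiapa] add [mbl,zzn,ylor] -> 8 lines: exez tiog qmhgg mbl zzn ylor beql emo
Hunk 4: at line 1 remove [tiog,qmhgg,mbl] add [obvbl,oaxs,utkn] -> 8 lines: exez obvbl oaxs utkn zzn ylor beql emo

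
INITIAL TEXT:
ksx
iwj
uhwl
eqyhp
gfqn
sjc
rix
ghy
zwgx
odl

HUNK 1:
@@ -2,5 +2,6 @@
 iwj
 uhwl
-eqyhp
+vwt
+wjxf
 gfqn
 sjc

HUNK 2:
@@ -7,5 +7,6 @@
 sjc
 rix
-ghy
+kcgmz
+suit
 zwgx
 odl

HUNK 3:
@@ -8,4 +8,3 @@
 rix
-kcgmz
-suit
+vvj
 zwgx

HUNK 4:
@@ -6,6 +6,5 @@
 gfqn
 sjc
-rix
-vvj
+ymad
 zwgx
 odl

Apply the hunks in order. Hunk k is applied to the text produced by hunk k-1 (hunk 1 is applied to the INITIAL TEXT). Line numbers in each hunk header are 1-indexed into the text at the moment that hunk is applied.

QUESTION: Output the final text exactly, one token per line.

Hunk 1: at line 2 remove [eqyhp] add [vwt,wjxf] -> 11 lines: ksx iwj uhwl vwt wjxf gfqn sjc rix ghy zwgx odl
Hunk 2: at line 7 remove [ghy] add [kcgmz,suit] -> 12 lines: ksx iwj uhwl vwt wjxf gfqn sjc rix kcgmz suit zwgx odl
Hunk 3: at line 8 remove [kcgmz,suit] add [vvj] -> 11 lines: ksx iwj uhwl vwt wjxf gfqn sjc rix vvj zwgx odl
Hunk 4: at line 6 remove [rix,vvj] add [ymad] -> 10 lines: ksx iwj uhwl vwt wjxf gfqn sjc ymad zwgx odl

Answer: ksx
iwj
uhwl
vwt
wjxf
gfqn
sjc
ymad
zwgx
odl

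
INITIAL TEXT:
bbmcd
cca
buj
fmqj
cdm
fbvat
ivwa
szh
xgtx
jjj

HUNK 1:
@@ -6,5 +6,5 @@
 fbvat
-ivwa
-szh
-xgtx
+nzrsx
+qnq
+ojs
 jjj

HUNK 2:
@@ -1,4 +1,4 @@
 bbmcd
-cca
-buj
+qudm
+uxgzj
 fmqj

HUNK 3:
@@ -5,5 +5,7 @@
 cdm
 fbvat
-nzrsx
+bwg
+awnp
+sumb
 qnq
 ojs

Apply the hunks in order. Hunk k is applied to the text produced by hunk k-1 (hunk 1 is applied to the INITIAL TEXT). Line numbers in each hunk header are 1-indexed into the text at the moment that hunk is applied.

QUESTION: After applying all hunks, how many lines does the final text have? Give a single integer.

Hunk 1: at line 6 remove [ivwa,szh,xgtx] add [nzrsx,qnq,ojs] -> 10 lines: bbmcd cca buj fmqj cdm fbvat nzrsx qnq ojs jjj
Hunk 2: at line 1 remove [cca,buj] add [qudm,uxgzj] -> 10 lines: bbmcd qudm uxgzj fmqj cdm fbvat nzrsx qnq ojs jjj
Hunk 3: at line 5 remove [nzrsx] add [bwg,awnp,sumb] -> 12 lines: bbmcd qudm uxgzj fmqj cdm fbvat bwg awnp sumb qnq ojs jjj
Final line count: 12

Answer: 12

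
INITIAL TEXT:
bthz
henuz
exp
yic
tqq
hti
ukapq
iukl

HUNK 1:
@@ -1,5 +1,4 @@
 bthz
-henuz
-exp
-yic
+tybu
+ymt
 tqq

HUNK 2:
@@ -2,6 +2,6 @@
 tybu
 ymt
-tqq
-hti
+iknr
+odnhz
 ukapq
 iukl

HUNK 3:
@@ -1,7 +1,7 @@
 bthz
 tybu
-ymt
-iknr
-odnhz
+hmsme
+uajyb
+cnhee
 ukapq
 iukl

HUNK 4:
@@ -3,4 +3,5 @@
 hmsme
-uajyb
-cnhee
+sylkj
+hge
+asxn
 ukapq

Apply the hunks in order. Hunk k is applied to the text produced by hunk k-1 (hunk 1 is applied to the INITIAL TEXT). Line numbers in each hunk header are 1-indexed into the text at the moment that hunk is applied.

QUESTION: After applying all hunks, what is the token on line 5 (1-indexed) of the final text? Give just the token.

Hunk 1: at line 1 remove [henuz,exp,yic] add [tybu,ymt] -> 7 lines: bthz tybu ymt tqq hti ukapq iukl
Hunk 2: at line 2 remove [tqq,hti] add [iknr,odnhz] -> 7 lines: bthz tybu ymt iknr odnhz ukapq iukl
Hunk 3: at line 1 remove [ymt,iknr,odnhz] add [hmsme,uajyb,cnhee] -> 7 lines: bthz tybu hmsme uajyb cnhee ukapq iukl
Hunk 4: at line 3 remove [uajyb,cnhee] add [sylkj,hge,asxn] -> 8 lines: bthz tybu hmsme sylkj hge asxn ukapq iukl
Final line 5: hge

Answer: hge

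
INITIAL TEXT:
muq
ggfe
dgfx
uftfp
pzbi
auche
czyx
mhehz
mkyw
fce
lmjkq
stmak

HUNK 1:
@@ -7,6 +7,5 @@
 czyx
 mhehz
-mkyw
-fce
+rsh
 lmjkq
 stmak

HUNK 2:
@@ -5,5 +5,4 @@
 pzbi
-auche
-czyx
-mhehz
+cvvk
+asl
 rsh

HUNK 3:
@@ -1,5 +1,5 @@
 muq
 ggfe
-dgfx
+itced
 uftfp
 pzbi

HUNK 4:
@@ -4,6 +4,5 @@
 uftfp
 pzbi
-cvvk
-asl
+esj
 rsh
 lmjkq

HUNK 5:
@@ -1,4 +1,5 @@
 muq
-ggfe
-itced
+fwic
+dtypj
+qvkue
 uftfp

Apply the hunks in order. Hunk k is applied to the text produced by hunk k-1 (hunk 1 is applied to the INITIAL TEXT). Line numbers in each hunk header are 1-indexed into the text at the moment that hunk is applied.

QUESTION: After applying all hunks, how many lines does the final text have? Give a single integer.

Answer: 10

Derivation:
Hunk 1: at line 7 remove [mkyw,fce] add [rsh] -> 11 lines: muq ggfe dgfx uftfp pzbi auche czyx mhehz rsh lmjkq stmak
Hunk 2: at line 5 remove [auche,czyx,mhehz] add [cvvk,asl] -> 10 lines: muq ggfe dgfx uftfp pzbi cvvk asl rsh lmjkq stmak
Hunk 3: at line 1 remove [dgfx] add [itced] -> 10 lines: muq ggfe itced uftfp pzbi cvvk asl rsh lmjkq stmak
Hunk 4: at line 4 remove [cvvk,asl] add [esj] -> 9 lines: muq ggfe itced uftfp pzbi esj rsh lmjkq stmak
Hunk 5: at line 1 remove [ggfe,itced] add [fwic,dtypj,qvkue] -> 10 lines: muq fwic dtypj qvkue uftfp pzbi esj rsh lmjkq stmak
Final line count: 10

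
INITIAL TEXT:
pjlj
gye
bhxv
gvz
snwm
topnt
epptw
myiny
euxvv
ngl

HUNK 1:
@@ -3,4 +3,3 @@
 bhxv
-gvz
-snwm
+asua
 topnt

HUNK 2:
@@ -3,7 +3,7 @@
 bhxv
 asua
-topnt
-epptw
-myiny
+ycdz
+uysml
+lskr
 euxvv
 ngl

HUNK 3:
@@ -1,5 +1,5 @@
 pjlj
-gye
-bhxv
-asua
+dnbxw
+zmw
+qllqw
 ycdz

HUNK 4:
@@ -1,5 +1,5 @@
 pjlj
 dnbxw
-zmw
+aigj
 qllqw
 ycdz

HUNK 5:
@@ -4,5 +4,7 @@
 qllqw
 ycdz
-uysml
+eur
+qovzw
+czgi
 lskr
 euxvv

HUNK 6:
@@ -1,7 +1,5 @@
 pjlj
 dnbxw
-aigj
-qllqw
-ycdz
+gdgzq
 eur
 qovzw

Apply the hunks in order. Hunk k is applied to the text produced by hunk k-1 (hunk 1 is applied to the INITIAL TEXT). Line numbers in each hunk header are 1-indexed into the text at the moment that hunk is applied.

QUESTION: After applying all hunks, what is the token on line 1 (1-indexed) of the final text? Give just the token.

Answer: pjlj

Derivation:
Hunk 1: at line 3 remove [gvz,snwm] add [asua] -> 9 lines: pjlj gye bhxv asua topnt epptw myiny euxvv ngl
Hunk 2: at line 3 remove [topnt,epptw,myiny] add [ycdz,uysml,lskr] -> 9 lines: pjlj gye bhxv asua ycdz uysml lskr euxvv ngl
Hunk 3: at line 1 remove [gye,bhxv,asua] add [dnbxw,zmw,qllqw] -> 9 lines: pjlj dnbxw zmw qllqw ycdz uysml lskr euxvv ngl
Hunk 4: at line 1 remove [zmw] add [aigj] -> 9 lines: pjlj dnbxw aigj qllqw ycdz uysml lskr euxvv ngl
Hunk 5: at line 4 remove [uysml] add [eur,qovzw,czgi] -> 11 lines: pjlj dnbxw aigj qllqw ycdz eur qovzw czgi lskr euxvv ngl
Hunk 6: at line 1 remove [aigj,qllqw,ycdz] add [gdgzq] -> 9 lines: pjlj dnbxw gdgzq eur qovzw czgi lskr euxvv ngl
Final line 1: pjlj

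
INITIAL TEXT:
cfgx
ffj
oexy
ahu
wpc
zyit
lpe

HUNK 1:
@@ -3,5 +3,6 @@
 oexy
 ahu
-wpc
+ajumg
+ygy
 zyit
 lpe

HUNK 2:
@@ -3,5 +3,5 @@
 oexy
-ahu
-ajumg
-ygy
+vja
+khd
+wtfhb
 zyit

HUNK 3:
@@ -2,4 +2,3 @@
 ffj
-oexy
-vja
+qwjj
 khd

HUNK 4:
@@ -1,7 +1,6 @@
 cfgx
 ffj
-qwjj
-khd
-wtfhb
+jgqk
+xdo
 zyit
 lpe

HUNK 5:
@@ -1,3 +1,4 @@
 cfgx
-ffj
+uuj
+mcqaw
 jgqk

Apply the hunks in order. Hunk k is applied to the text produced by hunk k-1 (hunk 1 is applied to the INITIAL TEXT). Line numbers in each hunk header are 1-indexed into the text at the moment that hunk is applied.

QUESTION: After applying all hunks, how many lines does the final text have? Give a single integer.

Hunk 1: at line 3 remove [wpc] add [ajumg,ygy] -> 8 lines: cfgx ffj oexy ahu ajumg ygy zyit lpe
Hunk 2: at line 3 remove [ahu,ajumg,ygy] add [vja,khd,wtfhb] -> 8 lines: cfgx ffj oexy vja khd wtfhb zyit lpe
Hunk 3: at line 2 remove [oexy,vja] add [qwjj] -> 7 lines: cfgx ffj qwjj khd wtfhb zyit lpe
Hunk 4: at line 1 remove [qwjj,khd,wtfhb] add [jgqk,xdo] -> 6 lines: cfgx ffj jgqk xdo zyit lpe
Hunk 5: at line 1 remove [ffj] add [uuj,mcqaw] -> 7 lines: cfgx uuj mcqaw jgqk xdo zyit lpe
Final line count: 7

Answer: 7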